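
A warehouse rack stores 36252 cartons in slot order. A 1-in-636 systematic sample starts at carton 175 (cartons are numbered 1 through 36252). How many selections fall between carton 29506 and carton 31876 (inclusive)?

k = 636
First selection ≥ 29506: 175 + ⌈(29506−175)/636⌉·636 = 175 + 47×636 = 30067
Last selection ≤ 31876: 175 + ⌊(31876−175)/636⌋·636 = 175 + 49×636 = 31339
Count = 49 − 47 + 1 = 3

3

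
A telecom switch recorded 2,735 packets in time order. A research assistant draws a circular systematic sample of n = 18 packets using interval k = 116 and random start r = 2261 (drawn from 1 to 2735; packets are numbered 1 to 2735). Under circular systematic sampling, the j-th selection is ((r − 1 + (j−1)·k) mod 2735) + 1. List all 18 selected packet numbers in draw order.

Selection 1: 2261
Selection 2: 2261 + 116 = 2377
Selection 3: 2377 + 116 = 2493
Selection 4: 2493 + 116 = 2609
Selection 5: 2609 + 116 = 2725
Selection 6: 2725 + 116 = 2841 → 2841 − 2735 = 106
Selection 7: 106 + 116 = 222
Selection 8: 222 + 116 = 338
Selection 9: 338 + 116 = 454
Selection 10: 454 + 116 = 570
Selection 11: 570 + 116 = 686
Selection 12: 686 + 116 = 802
Selection 13: 802 + 116 = 918
Selection 14: 918 + 116 = 1034
Selection 15: 1034 + 116 = 1150
Selection 16: 1150 + 116 = 1266
Selection 17: 1266 + 116 = 1382
Selection 18: 1382 + 116 = 1498

2261, 2377, 2493, 2609, 2725, 106, 222, 338, 454, 570, 686, 802, 918, 1034, 1150, 1266, 1382, 1498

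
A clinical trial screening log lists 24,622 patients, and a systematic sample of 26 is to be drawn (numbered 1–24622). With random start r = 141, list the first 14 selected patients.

k = N/n = 24622/26 = 947
patient 1: 141
patient 2: 141 + 947 = 1088
patient 3: 1088 + 947 = 2035
patient 4: 2035 + 947 = 2982
patient 5: 2982 + 947 = 3929
patient 6: 3929 + 947 = 4876
patient 7: 4876 + 947 = 5823
patient 8: 5823 + 947 = 6770
patient 9: 6770 + 947 = 7717
patient 10: 7717 + 947 = 8664
patient 11: 8664 + 947 = 9611
patient 12: 9611 + 947 = 10558
patient 13: 10558 + 947 = 11505
patient 14: 11505 + 947 = 12452

141, 1088, 2035, 2982, 3929, 4876, 5823, 6770, 7717, 8664, 9611, 10558, 11505, 12452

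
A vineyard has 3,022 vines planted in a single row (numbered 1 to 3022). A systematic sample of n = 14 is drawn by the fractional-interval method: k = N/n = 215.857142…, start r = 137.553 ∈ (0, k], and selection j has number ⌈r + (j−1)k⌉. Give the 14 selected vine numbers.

j=1: r + 0k = 137.553 → ⌈·⌉ = 138
j=2: r + 1k = 353.410142… → ⌈·⌉ = 354
j=3: r + 2k = 569.267285… → ⌈·⌉ = 570
j=4: r + 3k = 785.124428… → ⌈·⌉ = 786
j=5: r + 4k = 1000.981571… → ⌈·⌉ = 1001
j=6: r + 5k = 1216.838714… → ⌈·⌉ = 1217
j=7: r + 6k = 1432.695857… → ⌈·⌉ = 1433
j=8: r + 7k = 1648.553 → ⌈·⌉ = 1649
j=9: r + 8k = 1864.410142… → ⌈·⌉ = 1865
j=10: r + 9k = 2080.267285… → ⌈·⌉ = 2081
j=11: r + 10k = 2296.124428… → ⌈·⌉ = 2297
j=12: r + 11k = 2511.981571… → ⌈·⌉ = 2512
j=13: r + 12k = 2727.838714… → ⌈·⌉ = 2728
j=14: r + 13k = 2943.695857… → ⌈·⌉ = 2944

138, 354, 570, 786, 1001, 1217, 1433, 1649, 1865, 2081, 2297, 2512, 2728, 2944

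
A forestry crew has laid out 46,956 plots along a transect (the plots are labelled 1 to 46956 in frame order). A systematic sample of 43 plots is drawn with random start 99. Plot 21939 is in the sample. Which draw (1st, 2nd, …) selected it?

k = 46956/43 = 1092
position = (21939 − 99)/1092 + 1 = 21840/1092 + 1 = 20 + 1 = 21

21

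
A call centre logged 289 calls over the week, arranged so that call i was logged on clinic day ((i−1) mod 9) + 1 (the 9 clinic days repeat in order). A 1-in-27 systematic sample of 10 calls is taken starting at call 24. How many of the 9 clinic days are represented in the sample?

1

Consecutive selections differ by k = 27, so their clinic day numbers differ by 27 mod 9 = 0.
gcd(27, 9) = 9, so the sample visits 9/9 = 1 distinct residues mod 9.
Start 24 is clinic day 6; the clinic days hit are 6.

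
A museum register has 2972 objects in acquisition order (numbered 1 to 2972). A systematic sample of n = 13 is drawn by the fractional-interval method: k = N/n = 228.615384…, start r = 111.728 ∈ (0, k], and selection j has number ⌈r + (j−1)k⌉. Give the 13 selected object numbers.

112, 341, 569, 798, 1027, 1255, 1484, 1713, 1941, 2170, 2398, 2627, 2856

j=1: r + 0k = 111.728 → ⌈·⌉ = 112
j=2: r + 1k = 340.343384… → ⌈·⌉ = 341
j=3: r + 2k = 568.958769… → ⌈·⌉ = 569
j=4: r + 3k = 797.574153… → ⌈·⌉ = 798
j=5: r + 4k = 1026.189538… → ⌈·⌉ = 1027
j=6: r + 5k = 1254.804923… → ⌈·⌉ = 1255
j=7: r + 6k = 1483.420307… → ⌈·⌉ = 1484
j=8: r + 7k = 1712.035692… → ⌈·⌉ = 1713
j=9: r + 8k = 1940.651076… → ⌈·⌉ = 1941
j=10: r + 9k = 2169.266461… → ⌈·⌉ = 2170
j=11: r + 10k = 2397.881846… → ⌈·⌉ = 2398
j=12: r + 11k = 2626.497230… → ⌈·⌉ = 2627
j=13: r + 12k = 2855.112615… → ⌈·⌉ = 2856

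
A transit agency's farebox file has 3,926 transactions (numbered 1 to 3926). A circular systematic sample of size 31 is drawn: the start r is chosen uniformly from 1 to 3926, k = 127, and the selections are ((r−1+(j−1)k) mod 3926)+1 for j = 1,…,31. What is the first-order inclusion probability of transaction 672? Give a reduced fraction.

31/3926

For each position j, as r ranges over 1…3926 the j-th selection hits every transaction exactly once, so transaction 672 is selected for exactly 31 of the 3926 starts.
Inclusion probability = 31/3926.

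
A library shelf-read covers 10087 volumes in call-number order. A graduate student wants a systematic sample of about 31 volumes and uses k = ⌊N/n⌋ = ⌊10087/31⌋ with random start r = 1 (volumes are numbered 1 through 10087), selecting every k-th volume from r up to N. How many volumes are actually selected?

32

k = ⌊10087/31⌋ = 325
Achieved size = ⌊(10087 − 1)/325⌋ + 1 = ⌊10086/325⌋ + 1 = 31 + 1 = 32
(last selection: 1 + 31×325 = 10076 ≤ 10087; next would be 10401 > 10087)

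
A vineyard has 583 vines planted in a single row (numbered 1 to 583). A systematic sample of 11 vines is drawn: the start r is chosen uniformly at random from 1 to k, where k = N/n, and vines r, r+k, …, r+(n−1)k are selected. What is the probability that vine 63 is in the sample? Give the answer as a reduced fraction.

k = 583/11 = 53.
Vine 63 is selected iff r ≡ 63 (mod 53); exactly one such r in {1,…,53}.
Inclusion probability = 1/53.

1/53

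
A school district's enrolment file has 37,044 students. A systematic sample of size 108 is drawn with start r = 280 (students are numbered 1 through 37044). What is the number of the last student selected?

36981

k = 37044/108 = 343
108th selection = r + (108−1)·k = 280 + 107×343 = 280 + 36701 = 36981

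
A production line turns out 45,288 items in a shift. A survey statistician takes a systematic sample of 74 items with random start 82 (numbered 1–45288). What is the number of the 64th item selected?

38638

k = 45288/74 = 612
64th selection = r + (64−1)·k = 82 + 63×612 = 82 + 38556 = 38638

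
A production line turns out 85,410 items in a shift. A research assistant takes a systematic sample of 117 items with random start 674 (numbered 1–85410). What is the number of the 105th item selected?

76594

k = 85410/117 = 730
105th selection = r + (105−1)·k = 674 + 104×730 = 674 + 75920 = 76594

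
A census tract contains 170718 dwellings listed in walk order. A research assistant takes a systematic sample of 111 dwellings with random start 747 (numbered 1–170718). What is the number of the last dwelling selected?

169927

k = 170718/111 = 1538
111th selection = r + (111−1)·k = 747 + 110×1538 = 747 + 169180 = 169927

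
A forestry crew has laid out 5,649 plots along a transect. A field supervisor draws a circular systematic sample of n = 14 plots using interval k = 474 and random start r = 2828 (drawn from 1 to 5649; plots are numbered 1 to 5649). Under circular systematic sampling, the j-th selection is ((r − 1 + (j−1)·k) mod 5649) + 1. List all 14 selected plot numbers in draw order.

Selection 1: 2828
Selection 2: 2828 + 474 = 3302
Selection 3: 3302 + 474 = 3776
Selection 4: 3776 + 474 = 4250
Selection 5: 4250 + 474 = 4724
Selection 6: 4724 + 474 = 5198
Selection 7: 5198 + 474 = 5672 → 5672 − 5649 = 23
Selection 8: 23 + 474 = 497
Selection 9: 497 + 474 = 971
Selection 10: 971 + 474 = 1445
Selection 11: 1445 + 474 = 1919
Selection 12: 1919 + 474 = 2393
Selection 13: 2393 + 474 = 2867
Selection 14: 2867 + 474 = 3341

2828, 3302, 3776, 4250, 4724, 5198, 23, 497, 971, 1445, 1919, 2393, 2867, 3341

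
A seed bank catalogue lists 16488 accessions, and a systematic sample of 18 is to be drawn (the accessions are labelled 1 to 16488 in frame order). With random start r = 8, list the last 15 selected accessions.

k = N/n = 16488/18 = 916
4th selection = 8 + 3×916 = 2756
5th: 2756 + 916 = 3672
6th: 3672 + 916 = 4588
7th: 4588 + 916 = 5504
8th: 5504 + 916 = 6420
9th: 6420 + 916 = 7336
10th: 7336 + 916 = 8252
11th: 8252 + 916 = 9168
12th: 9168 + 916 = 10084
13th: 10084 + 916 = 11000
14th: 11000 + 916 = 11916
15th: 11916 + 916 = 12832
16th: 12832 + 916 = 13748
17th: 13748 + 916 = 14664
18th: 14664 + 916 = 15580

2756, 3672, 4588, 5504, 6420, 7336, 8252, 9168, 10084, 11000, 11916, 12832, 13748, 14664, 15580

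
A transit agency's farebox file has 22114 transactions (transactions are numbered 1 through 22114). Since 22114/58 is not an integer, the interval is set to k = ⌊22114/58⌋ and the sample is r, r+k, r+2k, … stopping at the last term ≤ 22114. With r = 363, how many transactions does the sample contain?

58

k = ⌊22114/58⌋ = 381
Achieved size = ⌊(22114 − 363)/381⌋ + 1 = ⌊21751/381⌋ + 1 = 57 + 1 = 58
(last selection: 363 + 57×381 = 22080 ≤ 22114; next would be 22461 > 22114)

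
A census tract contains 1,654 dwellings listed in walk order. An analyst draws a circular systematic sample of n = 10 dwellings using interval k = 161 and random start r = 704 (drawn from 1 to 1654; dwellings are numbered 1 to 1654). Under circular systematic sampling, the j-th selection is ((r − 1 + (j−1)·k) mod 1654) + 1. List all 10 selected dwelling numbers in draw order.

704, 865, 1026, 1187, 1348, 1509, 16, 177, 338, 499

Selection 1: 704
Selection 2: 704 + 161 = 865
Selection 3: 865 + 161 = 1026
Selection 4: 1026 + 161 = 1187
Selection 5: 1187 + 161 = 1348
Selection 6: 1348 + 161 = 1509
Selection 7: 1509 + 161 = 1670 → 1670 − 1654 = 16
Selection 8: 16 + 161 = 177
Selection 9: 177 + 161 = 338
Selection 10: 338 + 161 = 499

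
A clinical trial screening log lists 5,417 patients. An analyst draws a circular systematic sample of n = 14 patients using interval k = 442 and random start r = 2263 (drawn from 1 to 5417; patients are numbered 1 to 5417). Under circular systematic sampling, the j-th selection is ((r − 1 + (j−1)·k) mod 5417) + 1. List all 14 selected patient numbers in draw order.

Selection 1: 2263
Selection 2: 2263 + 442 = 2705
Selection 3: 2705 + 442 = 3147
Selection 4: 3147 + 442 = 3589
Selection 5: 3589 + 442 = 4031
Selection 6: 4031 + 442 = 4473
Selection 7: 4473 + 442 = 4915
Selection 8: 4915 + 442 = 5357
Selection 9: 5357 + 442 = 5799 → 5799 − 5417 = 382
Selection 10: 382 + 442 = 824
Selection 11: 824 + 442 = 1266
Selection 12: 1266 + 442 = 1708
Selection 13: 1708 + 442 = 2150
Selection 14: 2150 + 442 = 2592

2263, 2705, 3147, 3589, 4031, 4473, 4915, 5357, 382, 824, 1266, 1708, 2150, 2592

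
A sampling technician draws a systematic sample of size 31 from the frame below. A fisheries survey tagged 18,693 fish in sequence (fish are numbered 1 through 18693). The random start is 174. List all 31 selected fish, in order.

k = N/n = 18693/31 = 603
fish 1: 174
fish 2: 174 + 603 = 777
fish 3: 777 + 603 = 1380
fish 4: 1380 + 603 = 1983
fish 5: 1983 + 603 = 2586
fish 6: 2586 + 603 = 3189
fish 7: 3189 + 603 = 3792
fish 8: 3792 + 603 = 4395
fish 9: 4395 + 603 = 4998
fish 10: 4998 + 603 = 5601
fish 11: 5601 + 603 = 6204
fish 12: 6204 + 603 = 6807
fish 13: 6807 + 603 = 7410
fish 14: 7410 + 603 = 8013
fish 15: 8013 + 603 = 8616
fish 16: 8616 + 603 = 9219
fish 17: 9219 + 603 = 9822
fish 18: 9822 + 603 = 10425
fish 19: 10425 + 603 = 11028
fish 20: 11028 + 603 = 11631
fish 21: 11631 + 603 = 12234
fish 22: 12234 + 603 = 12837
fish 23: 12837 + 603 = 13440
fish 24: 13440 + 603 = 14043
fish 25: 14043 + 603 = 14646
fish 26: 14646 + 603 = 15249
fish 27: 15249 + 603 = 15852
fish 28: 15852 + 603 = 16455
fish 29: 16455 + 603 = 17058
fish 30: 17058 + 603 = 17661
fish 31: 17661 + 603 = 18264

174, 777, 1380, 1983, 2586, 3189, 3792, 4395, 4998, 5601, 6204, 6807, 7410, 8013, 8616, 9219, 9822, 10425, 11028, 11631, 12234, 12837, 13440, 14043, 14646, 15249, 15852, 16455, 17058, 17661, 18264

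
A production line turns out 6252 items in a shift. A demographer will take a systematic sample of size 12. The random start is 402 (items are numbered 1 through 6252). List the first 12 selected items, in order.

k = N/n = 6252/12 = 521
item 1: 402
item 2: 402 + 521 = 923
item 3: 923 + 521 = 1444
item 4: 1444 + 521 = 1965
item 5: 1965 + 521 = 2486
item 6: 2486 + 521 = 3007
item 7: 3007 + 521 = 3528
item 8: 3528 + 521 = 4049
item 9: 4049 + 521 = 4570
item 10: 4570 + 521 = 5091
item 11: 5091 + 521 = 5612
item 12: 5612 + 521 = 6133

402, 923, 1444, 1965, 2486, 3007, 3528, 4049, 4570, 5091, 5612, 6133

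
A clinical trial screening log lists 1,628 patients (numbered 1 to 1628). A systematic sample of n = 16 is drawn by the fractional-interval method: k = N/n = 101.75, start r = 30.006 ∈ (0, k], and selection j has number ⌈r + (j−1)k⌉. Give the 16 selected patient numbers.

31, 132, 234, 336, 438, 539, 641, 743, 845, 946, 1048, 1150, 1252, 1353, 1455, 1557

j=1: r + 0k = 30.006 → ⌈·⌉ = 31
j=2: r + 1k = 131.756 → ⌈·⌉ = 132
j=3: r + 2k = 233.506 → ⌈·⌉ = 234
j=4: r + 3k = 335.256 → ⌈·⌉ = 336
j=5: r + 4k = 437.006 → ⌈·⌉ = 438
j=6: r + 5k = 538.756 → ⌈·⌉ = 539
j=7: r + 6k = 640.506 → ⌈·⌉ = 641
j=8: r + 7k = 742.256 → ⌈·⌉ = 743
j=9: r + 8k = 844.006 → ⌈·⌉ = 845
j=10: r + 9k = 945.756 → ⌈·⌉ = 946
j=11: r + 10k = 1047.506 → ⌈·⌉ = 1048
j=12: r + 11k = 1149.256 → ⌈·⌉ = 1150
j=13: r + 12k = 1251.006 → ⌈·⌉ = 1252
j=14: r + 13k = 1352.756 → ⌈·⌉ = 1353
j=15: r + 14k = 1454.506 → ⌈·⌉ = 1455
j=16: r + 15k = 1556.256 → ⌈·⌉ = 1557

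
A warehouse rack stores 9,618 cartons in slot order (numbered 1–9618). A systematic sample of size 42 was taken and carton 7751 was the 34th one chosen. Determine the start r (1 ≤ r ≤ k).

194

k = 9618/42 = 229
r = 7751 − (34−1)×229 = 7751 − 7557 = 194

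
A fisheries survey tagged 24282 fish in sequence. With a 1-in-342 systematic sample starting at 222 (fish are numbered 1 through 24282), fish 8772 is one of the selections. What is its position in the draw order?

26

k = 342
position = (8772 − 222)/342 + 1 = 8550/342 + 1 = 25 + 1 = 26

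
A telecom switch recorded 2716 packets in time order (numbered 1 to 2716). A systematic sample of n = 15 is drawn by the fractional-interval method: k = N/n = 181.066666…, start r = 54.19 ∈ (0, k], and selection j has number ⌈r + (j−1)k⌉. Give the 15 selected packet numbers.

j=1: r + 0k = 54.19 → ⌈·⌉ = 55
j=2: r + 1k = 235.256666… → ⌈·⌉ = 236
j=3: r + 2k = 416.323333… → ⌈·⌉ = 417
j=4: r + 3k = 597.39 → ⌈·⌉ = 598
j=5: r + 4k = 778.456666… → ⌈·⌉ = 779
j=6: r + 5k = 959.523333… → ⌈·⌉ = 960
j=7: r + 6k = 1140.59 → ⌈·⌉ = 1141
j=8: r + 7k = 1321.656666… → ⌈·⌉ = 1322
j=9: r + 8k = 1502.723333… → ⌈·⌉ = 1503
j=10: r + 9k = 1683.79 → ⌈·⌉ = 1684
j=11: r + 10k = 1864.856666… → ⌈·⌉ = 1865
j=12: r + 11k = 2045.923333… → ⌈·⌉ = 2046
j=13: r + 12k = 2226.99 → ⌈·⌉ = 2227
j=14: r + 13k = 2408.056666… → ⌈·⌉ = 2409
j=15: r + 14k = 2589.123333… → ⌈·⌉ = 2590

55, 236, 417, 598, 779, 960, 1141, 1322, 1503, 1684, 1865, 2046, 2227, 2409, 2590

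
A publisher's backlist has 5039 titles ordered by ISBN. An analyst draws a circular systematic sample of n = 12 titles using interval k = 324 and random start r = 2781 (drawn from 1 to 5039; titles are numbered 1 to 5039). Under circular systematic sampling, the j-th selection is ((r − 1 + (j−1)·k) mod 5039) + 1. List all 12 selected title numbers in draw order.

2781, 3105, 3429, 3753, 4077, 4401, 4725, 10, 334, 658, 982, 1306

Selection 1: 2781
Selection 2: 2781 + 324 = 3105
Selection 3: 3105 + 324 = 3429
Selection 4: 3429 + 324 = 3753
Selection 5: 3753 + 324 = 4077
Selection 6: 4077 + 324 = 4401
Selection 7: 4401 + 324 = 4725
Selection 8: 4725 + 324 = 5049 → 5049 − 5039 = 10
Selection 9: 10 + 324 = 334
Selection 10: 334 + 324 = 658
Selection 11: 658 + 324 = 982
Selection 12: 982 + 324 = 1306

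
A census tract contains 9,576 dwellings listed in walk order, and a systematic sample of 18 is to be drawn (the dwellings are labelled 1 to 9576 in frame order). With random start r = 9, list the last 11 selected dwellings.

k = N/n = 9576/18 = 532
8th selection = 9 + 7×532 = 3733
9th: 3733 + 532 = 4265
10th: 4265 + 532 = 4797
11th: 4797 + 532 = 5329
12th: 5329 + 532 = 5861
13th: 5861 + 532 = 6393
14th: 6393 + 532 = 6925
15th: 6925 + 532 = 7457
16th: 7457 + 532 = 7989
17th: 7989 + 532 = 8521
18th: 8521 + 532 = 9053

3733, 4265, 4797, 5329, 5861, 6393, 6925, 7457, 7989, 8521, 9053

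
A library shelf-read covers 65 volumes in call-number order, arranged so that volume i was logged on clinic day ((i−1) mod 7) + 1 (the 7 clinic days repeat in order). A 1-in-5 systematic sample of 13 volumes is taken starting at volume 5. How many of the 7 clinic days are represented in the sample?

7

Consecutive selections differ by k = 5, so their clinic day numbers differ by 5 mod 7 = 5.
gcd(5, 7) = 1, so the sample visits 7/1 = 7 distinct residues mod 7.
Start 5 is clinic day 5; the clinic days hit are 1, 2, 3, 4, 5, 6, 7.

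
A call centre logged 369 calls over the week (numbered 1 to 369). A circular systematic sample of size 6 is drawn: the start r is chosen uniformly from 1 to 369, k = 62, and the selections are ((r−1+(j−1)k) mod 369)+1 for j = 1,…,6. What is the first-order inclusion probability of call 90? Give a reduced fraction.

2/123

For each position j, as r ranges over 1…369 the j-th selection hits every call exactly once, so call 90 is selected for exactly 6 of the 369 starts.
Inclusion probability = 6/369 = 2/123.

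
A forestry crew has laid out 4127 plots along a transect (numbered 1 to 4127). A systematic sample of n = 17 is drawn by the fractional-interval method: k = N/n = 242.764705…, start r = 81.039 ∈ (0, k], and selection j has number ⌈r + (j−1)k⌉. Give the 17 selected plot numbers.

j=1: r + 0k = 81.039 → ⌈·⌉ = 82
j=2: r + 1k = 323.803705… → ⌈·⌉ = 324
j=3: r + 2k = 566.568411… → ⌈·⌉ = 567
j=4: r + 3k = 809.333117… → ⌈·⌉ = 810
j=5: r + 4k = 1052.097823… → ⌈·⌉ = 1053
j=6: r + 5k = 1294.862529… → ⌈·⌉ = 1295
j=7: r + 6k = 1537.627235… → ⌈·⌉ = 1538
j=8: r + 7k = 1780.391941… → ⌈·⌉ = 1781
j=9: r + 8k = 2023.156647… → ⌈·⌉ = 2024
j=10: r + 9k = 2265.921352… → ⌈·⌉ = 2266
j=11: r + 10k = 2508.686058… → ⌈·⌉ = 2509
j=12: r + 11k = 2751.450764… → ⌈·⌉ = 2752
j=13: r + 12k = 2994.215470… → ⌈·⌉ = 2995
j=14: r + 13k = 3236.980176… → ⌈·⌉ = 3237
j=15: r + 14k = 3479.744882… → ⌈·⌉ = 3480
j=16: r + 15k = 3722.509588… → ⌈·⌉ = 3723
j=17: r + 16k = 3965.274294… → ⌈·⌉ = 3966

82, 324, 567, 810, 1053, 1295, 1538, 1781, 2024, 2266, 2509, 2752, 2995, 3237, 3480, 3723, 3966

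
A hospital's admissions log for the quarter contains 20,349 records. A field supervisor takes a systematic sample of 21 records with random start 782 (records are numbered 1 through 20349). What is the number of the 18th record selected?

17255

k = 20349/21 = 969
18th selection = r + (18−1)·k = 782 + 17×969 = 782 + 16473 = 17255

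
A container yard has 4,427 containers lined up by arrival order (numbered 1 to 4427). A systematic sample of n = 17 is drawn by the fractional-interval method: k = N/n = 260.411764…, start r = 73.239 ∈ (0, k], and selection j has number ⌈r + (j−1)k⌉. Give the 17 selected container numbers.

j=1: r + 0k = 73.239 → ⌈·⌉ = 74
j=2: r + 1k = 333.650764… → ⌈·⌉ = 334
j=3: r + 2k = 594.062529… → ⌈·⌉ = 595
j=4: r + 3k = 854.474294… → ⌈·⌉ = 855
j=5: r + 4k = 1114.886058… → ⌈·⌉ = 1115
j=6: r + 5k = 1375.297823… → ⌈·⌉ = 1376
j=7: r + 6k = 1635.709588… → ⌈·⌉ = 1636
j=8: r + 7k = 1896.121352… → ⌈·⌉ = 1897
j=9: r + 8k = 2156.533117… → ⌈·⌉ = 2157
j=10: r + 9k = 2416.944882… → ⌈·⌉ = 2417
j=11: r + 10k = 2677.356647… → ⌈·⌉ = 2678
j=12: r + 11k = 2937.768411… → ⌈·⌉ = 2938
j=13: r + 12k = 3198.180176… → ⌈·⌉ = 3199
j=14: r + 13k = 3458.591941… → ⌈·⌉ = 3459
j=15: r + 14k = 3719.003705… → ⌈·⌉ = 3720
j=16: r + 15k = 3979.415470… → ⌈·⌉ = 3980
j=17: r + 16k = 4239.827235… → ⌈·⌉ = 4240

74, 334, 595, 855, 1115, 1376, 1636, 1897, 2157, 2417, 2678, 2938, 3199, 3459, 3720, 3980, 4240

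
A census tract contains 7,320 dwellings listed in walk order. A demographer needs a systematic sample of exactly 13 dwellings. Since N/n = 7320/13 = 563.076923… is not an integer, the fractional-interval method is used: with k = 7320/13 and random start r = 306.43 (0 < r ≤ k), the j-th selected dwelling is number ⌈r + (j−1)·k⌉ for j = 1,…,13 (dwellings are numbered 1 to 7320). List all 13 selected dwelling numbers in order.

307, 870, 1433, 1996, 2559, 3122, 3685, 4248, 4812, 5375, 5938, 6501, 7064

j=1: r + 0k = 306.43 → ⌈·⌉ = 307
j=2: r + 1k = 869.506923… → ⌈·⌉ = 870
j=3: r + 2k = 1432.583846… → ⌈·⌉ = 1433
j=4: r + 3k = 1995.660769… → ⌈·⌉ = 1996
j=5: r + 4k = 2558.737692… → ⌈·⌉ = 2559
j=6: r + 5k = 3121.814615… → ⌈·⌉ = 3122
j=7: r + 6k = 3684.891538… → ⌈·⌉ = 3685
j=8: r + 7k = 4247.968461… → ⌈·⌉ = 4248
j=9: r + 8k = 4811.045384… → ⌈·⌉ = 4812
j=10: r + 9k = 5374.122307… → ⌈·⌉ = 5375
j=11: r + 10k = 5937.199230… → ⌈·⌉ = 5938
j=12: r + 11k = 6500.276153… → ⌈·⌉ = 6501
j=13: r + 12k = 7063.353076… → ⌈·⌉ = 7064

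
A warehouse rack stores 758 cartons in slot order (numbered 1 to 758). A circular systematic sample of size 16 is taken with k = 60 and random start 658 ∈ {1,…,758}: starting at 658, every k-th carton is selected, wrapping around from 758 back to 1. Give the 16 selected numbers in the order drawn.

658, 718, 20, 80, 140, 200, 260, 320, 380, 440, 500, 560, 620, 680, 740, 42

Selection 1: 658
Selection 2: 658 + 60 = 718
Selection 3: 718 + 60 = 778 → 778 − 758 = 20
Selection 4: 20 + 60 = 80
Selection 5: 80 + 60 = 140
Selection 6: 140 + 60 = 200
Selection 7: 200 + 60 = 260
Selection 8: 260 + 60 = 320
Selection 9: 320 + 60 = 380
Selection 10: 380 + 60 = 440
Selection 11: 440 + 60 = 500
Selection 12: 500 + 60 = 560
Selection 13: 560 + 60 = 620
Selection 14: 620 + 60 = 680
Selection 15: 680 + 60 = 740
Selection 16: 740 + 60 = 800 → 800 − 758 = 42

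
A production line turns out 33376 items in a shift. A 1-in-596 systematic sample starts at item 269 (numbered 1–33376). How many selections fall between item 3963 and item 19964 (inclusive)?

27

k = 596
First selection ≥ 3963: 269 + ⌈(3963−269)/596⌉·596 = 269 + 7×596 = 4441
Last selection ≤ 19964: 269 + ⌊(19964−269)/596⌋·596 = 269 + 33×596 = 19937
Count = 33 − 7 + 1 = 27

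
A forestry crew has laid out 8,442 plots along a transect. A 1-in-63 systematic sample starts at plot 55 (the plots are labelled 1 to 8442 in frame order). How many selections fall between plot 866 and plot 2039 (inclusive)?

k = 63
First selection ≥ 866: 55 + ⌈(866−55)/63⌉·63 = 55 + 13×63 = 874
Last selection ≤ 2039: 55 + ⌊(2039−55)/63⌋·63 = 55 + 31×63 = 2008
Count = 31 − 13 + 1 = 19

19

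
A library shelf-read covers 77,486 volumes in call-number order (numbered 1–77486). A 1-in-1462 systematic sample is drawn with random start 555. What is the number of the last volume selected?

76579

k = 1462
53rd selection = r + (53−1)·k = 555 + 52×1462 = 555 + 76024 = 76579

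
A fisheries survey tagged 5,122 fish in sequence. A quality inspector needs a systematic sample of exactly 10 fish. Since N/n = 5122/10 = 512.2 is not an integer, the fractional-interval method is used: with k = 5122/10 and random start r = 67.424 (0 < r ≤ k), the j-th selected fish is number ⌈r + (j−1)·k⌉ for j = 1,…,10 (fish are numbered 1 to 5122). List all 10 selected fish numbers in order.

j=1: r + 0k = 67.424 → ⌈·⌉ = 68
j=2: r + 1k = 579.624 → ⌈·⌉ = 580
j=3: r + 2k = 1091.824 → ⌈·⌉ = 1092
j=4: r + 3k = 1604.024 → ⌈·⌉ = 1605
j=5: r + 4k = 2116.224 → ⌈·⌉ = 2117
j=6: r + 5k = 2628.424 → ⌈·⌉ = 2629
j=7: r + 6k = 3140.624 → ⌈·⌉ = 3141
j=8: r + 7k = 3652.824 → ⌈·⌉ = 3653
j=9: r + 8k = 4165.024 → ⌈·⌉ = 4166
j=10: r + 9k = 4677.224 → ⌈·⌉ = 4678

68, 580, 1092, 1605, 2117, 2629, 3141, 3653, 4166, 4678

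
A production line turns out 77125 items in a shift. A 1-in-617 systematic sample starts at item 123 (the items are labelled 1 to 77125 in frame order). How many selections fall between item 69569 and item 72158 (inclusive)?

4

k = 617
First selection ≥ 69569: 123 + ⌈(69569−123)/617⌉·617 = 123 + 113×617 = 69844
Last selection ≤ 72158: 123 + ⌊(72158−123)/617⌋·617 = 123 + 116×617 = 71695
Count = 116 − 113 + 1 = 4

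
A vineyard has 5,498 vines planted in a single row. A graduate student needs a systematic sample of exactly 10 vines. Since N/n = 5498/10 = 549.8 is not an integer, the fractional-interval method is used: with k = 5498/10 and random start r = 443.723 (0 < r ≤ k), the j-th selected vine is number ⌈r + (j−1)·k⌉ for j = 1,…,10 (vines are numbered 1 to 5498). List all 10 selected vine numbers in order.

444, 994, 1544, 2094, 2643, 3193, 3743, 4293, 4843, 5392

j=1: r + 0k = 443.723 → ⌈·⌉ = 444
j=2: r + 1k = 993.523 → ⌈·⌉ = 994
j=3: r + 2k = 1543.323 → ⌈·⌉ = 1544
j=4: r + 3k = 2093.123 → ⌈·⌉ = 2094
j=5: r + 4k = 2642.923 → ⌈·⌉ = 2643
j=6: r + 5k = 3192.723 → ⌈·⌉ = 3193
j=7: r + 6k = 3742.523 → ⌈·⌉ = 3743
j=8: r + 7k = 4292.323 → ⌈·⌉ = 4293
j=9: r + 8k = 4842.123 → ⌈·⌉ = 4843
j=10: r + 9k = 5391.923 → ⌈·⌉ = 5392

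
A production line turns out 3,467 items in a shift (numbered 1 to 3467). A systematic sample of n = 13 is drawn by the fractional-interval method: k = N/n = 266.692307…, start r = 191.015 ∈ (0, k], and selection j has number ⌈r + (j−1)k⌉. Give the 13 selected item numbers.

j=1: r + 0k = 191.015 → ⌈·⌉ = 192
j=2: r + 1k = 457.707307… → ⌈·⌉ = 458
j=3: r + 2k = 724.399615… → ⌈·⌉ = 725
j=4: r + 3k = 991.091923… → ⌈·⌉ = 992
j=5: r + 4k = 1257.784230… → ⌈·⌉ = 1258
j=6: r + 5k = 1524.476538… → ⌈·⌉ = 1525
j=7: r + 6k = 1791.168846… → ⌈·⌉ = 1792
j=8: r + 7k = 2057.861153… → ⌈·⌉ = 2058
j=9: r + 8k = 2324.553461… → ⌈·⌉ = 2325
j=10: r + 9k = 2591.245769… → ⌈·⌉ = 2592
j=11: r + 10k = 2857.938076… → ⌈·⌉ = 2858
j=12: r + 11k = 3124.630384… → ⌈·⌉ = 3125
j=13: r + 12k = 3391.322692… → ⌈·⌉ = 3392

192, 458, 725, 992, 1258, 1525, 1792, 2058, 2325, 2592, 2858, 3125, 3392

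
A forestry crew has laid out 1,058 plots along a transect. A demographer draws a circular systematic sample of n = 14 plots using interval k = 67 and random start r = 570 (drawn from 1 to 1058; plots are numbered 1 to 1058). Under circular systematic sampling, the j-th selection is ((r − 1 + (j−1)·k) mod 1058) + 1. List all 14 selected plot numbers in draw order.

570, 637, 704, 771, 838, 905, 972, 1039, 48, 115, 182, 249, 316, 383

Selection 1: 570
Selection 2: 570 + 67 = 637
Selection 3: 637 + 67 = 704
Selection 4: 704 + 67 = 771
Selection 5: 771 + 67 = 838
Selection 6: 838 + 67 = 905
Selection 7: 905 + 67 = 972
Selection 8: 972 + 67 = 1039
Selection 9: 1039 + 67 = 1106 → 1106 − 1058 = 48
Selection 10: 48 + 67 = 115
Selection 11: 115 + 67 = 182
Selection 12: 182 + 67 = 249
Selection 13: 249 + 67 = 316
Selection 14: 316 + 67 = 383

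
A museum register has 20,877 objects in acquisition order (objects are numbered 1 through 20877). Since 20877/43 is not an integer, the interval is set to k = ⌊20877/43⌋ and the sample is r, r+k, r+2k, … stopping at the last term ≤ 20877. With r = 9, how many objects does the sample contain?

44

k = ⌊20877/43⌋ = 485
Achieved size = ⌊(20877 − 9)/485⌋ + 1 = ⌊20868/485⌋ + 1 = 43 + 1 = 44
(last selection: 9 + 43×485 = 20864 ≤ 20877; next would be 21349 > 20877)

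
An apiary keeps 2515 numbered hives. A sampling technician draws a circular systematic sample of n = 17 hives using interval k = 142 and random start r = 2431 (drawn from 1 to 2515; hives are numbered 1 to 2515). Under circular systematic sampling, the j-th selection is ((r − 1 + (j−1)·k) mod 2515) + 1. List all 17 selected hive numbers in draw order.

2431, 58, 200, 342, 484, 626, 768, 910, 1052, 1194, 1336, 1478, 1620, 1762, 1904, 2046, 2188

Selection 1: 2431
Selection 2: 2431 + 142 = 2573 → 2573 − 2515 = 58
Selection 3: 58 + 142 = 200
Selection 4: 200 + 142 = 342
Selection 5: 342 + 142 = 484
Selection 6: 484 + 142 = 626
Selection 7: 626 + 142 = 768
Selection 8: 768 + 142 = 910
Selection 9: 910 + 142 = 1052
Selection 10: 1052 + 142 = 1194
Selection 11: 1194 + 142 = 1336
Selection 12: 1336 + 142 = 1478
Selection 13: 1478 + 142 = 1620
Selection 14: 1620 + 142 = 1762
Selection 15: 1762 + 142 = 1904
Selection 16: 1904 + 142 = 2046
Selection 17: 2046 + 142 = 2188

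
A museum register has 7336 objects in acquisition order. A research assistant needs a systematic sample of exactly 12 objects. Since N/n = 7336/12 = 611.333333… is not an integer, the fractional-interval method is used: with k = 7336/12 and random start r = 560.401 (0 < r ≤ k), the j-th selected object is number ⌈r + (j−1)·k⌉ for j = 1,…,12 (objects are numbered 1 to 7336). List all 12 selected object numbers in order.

561, 1172, 1784, 2395, 3006, 3618, 4229, 4840, 5452, 6063, 6674, 7286

j=1: r + 0k = 560.401 → ⌈·⌉ = 561
j=2: r + 1k = 1171.734333… → ⌈·⌉ = 1172
j=3: r + 2k = 1783.067666… → ⌈·⌉ = 1784
j=4: r + 3k = 2394.401 → ⌈·⌉ = 2395
j=5: r + 4k = 3005.734333… → ⌈·⌉ = 3006
j=6: r + 5k = 3617.067666… → ⌈·⌉ = 3618
j=7: r + 6k = 4228.401 → ⌈·⌉ = 4229
j=8: r + 7k = 4839.734333… → ⌈·⌉ = 4840
j=9: r + 8k = 5451.067666… → ⌈·⌉ = 5452
j=10: r + 9k = 6062.401 → ⌈·⌉ = 6063
j=11: r + 10k = 6673.734333… → ⌈·⌉ = 6674
j=12: r + 11k = 7285.067666… → ⌈·⌉ = 7286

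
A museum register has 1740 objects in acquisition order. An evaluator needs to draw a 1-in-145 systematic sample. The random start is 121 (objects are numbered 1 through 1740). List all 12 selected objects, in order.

121, 266, 411, 556, 701, 846, 991, 1136, 1281, 1426, 1571, 1716

object 1: 121
object 2: 121 + 145 = 266
object 3: 266 + 145 = 411
object 4: 411 + 145 = 556
object 5: 556 + 145 = 701
object 6: 701 + 145 = 846
object 7: 846 + 145 = 991
object 8: 991 + 145 = 1136
object 9: 1136 + 145 = 1281
object 10: 1281 + 145 = 1426
object 11: 1426 + 145 = 1571
object 12: 1571 + 145 = 1716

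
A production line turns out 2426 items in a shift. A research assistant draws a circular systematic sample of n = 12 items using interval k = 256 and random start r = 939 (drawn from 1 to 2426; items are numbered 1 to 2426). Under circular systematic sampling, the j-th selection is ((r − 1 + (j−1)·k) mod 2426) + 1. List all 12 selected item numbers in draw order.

939, 1195, 1451, 1707, 1963, 2219, 49, 305, 561, 817, 1073, 1329

Selection 1: 939
Selection 2: 939 + 256 = 1195
Selection 3: 1195 + 256 = 1451
Selection 4: 1451 + 256 = 1707
Selection 5: 1707 + 256 = 1963
Selection 6: 1963 + 256 = 2219
Selection 7: 2219 + 256 = 2475 → 2475 − 2426 = 49
Selection 8: 49 + 256 = 305
Selection 9: 305 + 256 = 561
Selection 10: 561 + 256 = 817
Selection 11: 817 + 256 = 1073
Selection 12: 1073 + 256 = 1329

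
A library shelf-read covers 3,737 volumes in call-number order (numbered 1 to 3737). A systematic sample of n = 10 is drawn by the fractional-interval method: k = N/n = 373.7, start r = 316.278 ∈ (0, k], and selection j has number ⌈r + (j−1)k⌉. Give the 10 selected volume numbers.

317, 690, 1064, 1438, 1812, 2185, 2559, 2933, 3306, 3680

j=1: r + 0k = 316.278 → ⌈·⌉ = 317
j=2: r + 1k = 689.978 → ⌈·⌉ = 690
j=3: r + 2k = 1063.678 → ⌈·⌉ = 1064
j=4: r + 3k = 1437.378 → ⌈·⌉ = 1438
j=5: r + 4k = 1811.078 → ⌈·⌉ = 1812
j=6: r + 5k = 2184.778 → ⌈·⌉ = 2185
j=7: r + 6k = 2558.478 → ⌈·⌉ = 2559
j=8: r + 7k = 2932.178 → ⌈·⌉ = 2933
j=9: r + 8k = 3305.878 → ⌈·⌉ = 3306
j=10: r + 9k = 3679.578 → ⌈·⌉ = 3680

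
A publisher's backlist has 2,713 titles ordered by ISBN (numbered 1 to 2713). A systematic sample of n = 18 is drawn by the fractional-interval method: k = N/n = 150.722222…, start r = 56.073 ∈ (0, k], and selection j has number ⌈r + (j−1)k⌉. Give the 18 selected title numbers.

j=1: r + 0k = 56.073 → ⌈·⌉ = 57
j=2: r + 1k = 206.795222… → ⌈·⌉ = 207
j=3: r + 2k = 357.517444… → ⌈·⌉ = 358
j=4: r + 3k = 508.239666… → ⌈·⌉ = 509
j=5: r + 4k = 658.961888… → ⌈·⌉ = 659
j=6: r + 5k = 809.684111… → ⌈·⌉ = 810
j=7: r + 6k = 960.406333… → ⌈·⌉ = 961
j=8: r + 7k = 1111.128555… → ⌈·⌉ = 1112
j=9: r + 8k = 1261.850777… → ⌈·⌉ = 1262
j=10: r + 9k = 1412.573 → ⌈·⌉ = 1413
j=11: r + 10k = 1563.295222… → ⌈·⌉ = 1564
j=12: r + 11k = 1714.017444… → ⌈·⌉ = 1715
j=13: r + 12k = 1864.739666… → ⌈·⌉ = 1865
j=14: r + 13k = 2015.461888… → ⌈·⌉ = 2016
j=15: r + 14k = 2166.184111… → ⌈·⌉ = 2167
j=16: r + 15k = 2316.906333… → ⌈·⌉ = 2317
j=17: r + 16k = 2467.628555… → ⌈·⌉ = 2468
j=18: r + 17k = 2618.350777… → ⌈·⌉ = 2619

57, 207, 358, 509, 659, 810, 961, 1112, 1262, 1413, 1564, 1715, 1865, 2016, 2167, 2317, 2468, 2619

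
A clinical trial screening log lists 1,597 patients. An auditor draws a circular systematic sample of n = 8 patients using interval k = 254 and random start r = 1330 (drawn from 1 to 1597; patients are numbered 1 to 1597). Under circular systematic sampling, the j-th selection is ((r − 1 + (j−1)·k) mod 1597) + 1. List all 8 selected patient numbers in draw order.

1330, 1584, 241, 495, 749, 1003, 1257, 1511

Selection 1: 1330
Selection 2: 1330 + 254 = 1584
Selection 3: 1584 + 254 = 1838 → 1838 − 1597 = 241
Selection 4: 241 + 254 = 495
Selection 5: 495 + 254 = 749
Selection 6: 749 + 254 = 1003
Selection 7: 1003 + 254 = 1257
Selection 8: 1257 + 254 = 1511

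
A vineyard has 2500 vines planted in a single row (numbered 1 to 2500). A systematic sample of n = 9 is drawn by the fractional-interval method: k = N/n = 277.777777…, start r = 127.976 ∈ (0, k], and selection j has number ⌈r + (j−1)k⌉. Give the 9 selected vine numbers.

128, 406, 684, 962, 1240, 1517, 1795, 2073, 2351

j=1: r + 0k = 127.976 → ⌈·⌉ = 128
j=2: r + 1k = 405.753777… → ⌈·⌉ = 406
j=3: r + 2k = 683.531555… → ⌈·⌉ = 684
j=4: r + 3k = 961.309333… → ⌈·⌉ = 962
j=5: r + 4k = 1239.087111… → ⌈·⌉ = 1240
j=6: r + 5k = 1516.864888… → ⌈·⌉ = 1517
j=7: r + 6k = 1794.642666… → ⌈·⌉ = 1795
j=8: r + 7k = 2072.420444… → ⌈·⌉ = 2073
j=9: r + 8k = 2350.198222… → ⌈·⌉ = 2351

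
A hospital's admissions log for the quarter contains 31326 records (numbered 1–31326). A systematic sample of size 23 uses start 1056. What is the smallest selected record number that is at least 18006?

k = 31326/23 = 1362
Steps past start: ⌈(18006 − 1056)/1362⌉ = ⌈16950/1362⌉ = 13
Selected record: 1056 + 13×1362 = 18762

18762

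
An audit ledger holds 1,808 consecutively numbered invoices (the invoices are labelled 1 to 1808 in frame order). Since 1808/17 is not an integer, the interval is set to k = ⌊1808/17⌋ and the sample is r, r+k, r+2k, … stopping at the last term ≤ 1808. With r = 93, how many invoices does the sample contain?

k = ⌊1808/17⌋ = 106
Achieved size = ⌊(1808 − 93)/106⌋ + 1 = ⌊1715/106⌋ + 1 = 16 + 1 = 17
(last selection: 93 + 16×106 = 1789 ≤ 1808; next would be 1895 > 1808)

17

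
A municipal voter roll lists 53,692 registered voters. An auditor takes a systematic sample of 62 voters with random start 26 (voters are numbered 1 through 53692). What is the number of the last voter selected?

52852

k = 53692/62 = 866
62nd selection = r + (62−1)·k = 26 + 61×866 = 26 + 52826 = 52852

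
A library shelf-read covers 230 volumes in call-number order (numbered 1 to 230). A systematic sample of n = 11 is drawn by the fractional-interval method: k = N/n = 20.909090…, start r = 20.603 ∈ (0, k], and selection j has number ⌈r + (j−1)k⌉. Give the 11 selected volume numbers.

j=1: r + 0k = 20.603 → ⌈·⌉ = 21
j=2: r + 1k = 41.512090… → ⌈·⌉ = 42
j=3: r + 2k = 62.421181… → ⌈·⌉ = 63
j=4: r + 3k = 83.330272… → ⌈·⌉ = 84
j=5: r + 4k = 104.239363… → ⌈·⌉ = 105
j=6: r + 5k = 125.148454… → ⌈·⌉ = 126
j=7: r + 6k = 146.057545… → ⌈·⌉ = 147
j=8: r + 7k = 166.966636… → ⌈·⌉ = 167
j=9: r + 8k = 187.875727… → ⌈·⌉ = 188
j=10: r + 9k = 208.784818… → ⌈·⌉ = 209
j=11: r + 10k = 229.693909… → ⌈·⌉ = 230

21, 42, 63, 84, 105, 126, 147, 167, 188, 209, 230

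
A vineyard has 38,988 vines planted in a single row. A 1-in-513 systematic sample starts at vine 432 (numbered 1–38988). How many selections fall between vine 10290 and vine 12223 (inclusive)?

k = 513
First selection ≥ 10290: 432 + ⌈(10290−432)/513⌉·513 = 432 + 20×513 = 10692
Last selection ≤ 12223: 432 + ⌊(12223−432)/513⌋·513 = 432 + 22×513 = 11718
Count = 22 − 20 + 1 = 3

3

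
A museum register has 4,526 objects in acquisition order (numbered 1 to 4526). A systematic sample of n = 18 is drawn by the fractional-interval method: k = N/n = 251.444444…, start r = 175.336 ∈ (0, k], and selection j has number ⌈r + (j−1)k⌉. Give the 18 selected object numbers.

j=1: r + 0k = 175.336 → ⌈·⌉ = 176
j=2: r + 1k = 426.780444… → ⌈·⌉ = 427
j=3: r + 2k = 678.224888… → ⌈·⌉ = 679
j=4: r + 3k = 929.669333… → ⌈·⌉ = 930
j=5: r + 4k = 1181.113777… → ⌈·⌉ = 1182
j=6: r + 5k = 1432.558222… → ⌈·⌉ = 1433
j=7: r + 6k = 1684.002666… → ⌈·⌉ = 1685
j=8: r + 7k = 1935.447111… → ⌈·⌉ = 1936
j=9: r + 8k = 2186.891555… → ⌈·⌉ = 2187
j=10: r + 9k = 2438.336 → ⌈·⌉ = 2439
j=11: r + 10k = 2689.780444… → ⌈·⌉ = 2690
j=12: r + 11k = 2941.224888… → ⌈·⌉ = 2942
j=13: r + 12k = 3192.669333… → ⌈·⌉ = 3193
j=14: r + 13k = 3444.113777… → ⌈·⌉ = 3445
j=15: r + 14k = 3695.558222… → ⌈·⌉ = 3696
j=16: r + 15k = 3947.002666… → ⌈·⌉ = 3948
j=17: r + 16k = 4198.447111… → ⌈·⌉ = 4199
j=18: r + 17k = 4449.891555… → ⌈·⌉ = 4450

176, 427, 679, 930, 1182, 1433, 1685, 1936, 2187, 2439, 2690, 2942, 3193, 3445, 3696, 3948, 4199, 4450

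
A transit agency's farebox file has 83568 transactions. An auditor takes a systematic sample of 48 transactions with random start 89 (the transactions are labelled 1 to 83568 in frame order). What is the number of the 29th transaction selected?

k = 83568/48 = 1741
29th selection = r + (29−1)·k = 89 + 28×1741 = 89 + 48748 = 48837

48837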